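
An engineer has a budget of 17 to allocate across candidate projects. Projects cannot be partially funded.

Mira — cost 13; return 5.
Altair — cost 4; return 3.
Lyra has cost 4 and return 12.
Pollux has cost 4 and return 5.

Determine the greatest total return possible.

Allowing fractional choices, the relaxed optimum would be about 21.9, but projects are indivisible.
Mira + Lyra: cost 13 + 4 = 17 ≤ 17, return 5 + 12 = 17.
Lyra + Pollux: cost 4 + 4 = 8 ≤ 17, return 12 + 5 = 17.
Altair + Lyra + Pollux: cost 4 + 4 + 4 = 12 ≤ 17, return 3 + 12 + 5 = 20.
Best is Altair, Lyra, and Pollux with total return 20.

20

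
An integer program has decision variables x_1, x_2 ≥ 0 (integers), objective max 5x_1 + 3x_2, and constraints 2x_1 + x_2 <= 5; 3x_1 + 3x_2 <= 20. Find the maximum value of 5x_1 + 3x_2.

15

(x_1,x_2)=(0,5): 2·0+1·5=5≤5, 3·0+3·5=15≤20, objective 15.
(x_1,x_2)=(0,4): 2·0+1·4=4≤5, 3·0+3·4=12≤20, objective 12.
No feasible integer point exceeds 15.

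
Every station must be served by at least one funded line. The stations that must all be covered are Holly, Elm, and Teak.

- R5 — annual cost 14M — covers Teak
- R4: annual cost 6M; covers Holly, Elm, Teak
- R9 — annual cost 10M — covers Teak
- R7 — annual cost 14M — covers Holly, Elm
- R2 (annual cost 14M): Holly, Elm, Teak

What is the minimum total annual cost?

R4 alone covers Holly, Elm, Teak — every station.
Total annual cost: 6.
No cover costs less than 6.

6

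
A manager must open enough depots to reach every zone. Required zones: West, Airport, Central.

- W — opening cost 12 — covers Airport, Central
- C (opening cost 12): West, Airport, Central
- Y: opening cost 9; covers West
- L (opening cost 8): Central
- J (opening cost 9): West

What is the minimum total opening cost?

12

C alone covers West, Airport, Central — every zone.
Total opening cost: 12.
No cover costs less than 12.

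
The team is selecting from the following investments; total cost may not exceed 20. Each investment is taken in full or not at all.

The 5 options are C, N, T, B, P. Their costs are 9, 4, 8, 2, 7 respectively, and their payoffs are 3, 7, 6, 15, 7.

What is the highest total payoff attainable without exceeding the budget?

Allowing fractional choices, the relaxed optimum would be about 34.2, but investments are indivisible.
N + B + P: cost 4 + 2 + 7 = 13 ≤ 20, payoff 7 + 15 + 7 = 29.
N + T + B: cost 4 + 8 + 2 = 14 ≤ 20, payoff 7 + 6 + 15 = 28.
Best is N, B, and P with total payoff 29.

29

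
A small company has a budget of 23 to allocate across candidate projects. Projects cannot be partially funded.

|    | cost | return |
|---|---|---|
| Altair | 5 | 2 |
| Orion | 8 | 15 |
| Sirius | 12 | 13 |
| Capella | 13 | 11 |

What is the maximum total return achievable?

28

This is a 0-1 knapsack instance.
Orion + Capella: cost 8 + 13 = 21 ≤ 23, return 15 + 11 = 26.
Orion + Sirius: cost 8 + 12 = 20 ≤ 23, return 15 + 13 = 28.
Best is Orion and Sirius with total return 28.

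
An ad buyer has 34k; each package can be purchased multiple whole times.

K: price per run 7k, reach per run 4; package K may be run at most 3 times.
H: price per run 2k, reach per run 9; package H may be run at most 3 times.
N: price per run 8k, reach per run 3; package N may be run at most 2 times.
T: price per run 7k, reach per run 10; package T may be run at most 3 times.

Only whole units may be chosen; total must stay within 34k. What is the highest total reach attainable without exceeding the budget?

61

3×H and 3×T: price 27 ≤ 34, reach 3·9 + 3·10 = 57.
1×K, 3×H, and 3×T: price 34 ≤ 34, reach 1·4 + 3·9 + 3·10 = 61.
Best is 61.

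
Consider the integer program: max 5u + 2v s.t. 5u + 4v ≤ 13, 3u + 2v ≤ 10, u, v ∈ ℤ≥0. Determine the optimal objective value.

The continuous relaxation peaks at (2.6, 0) with value 13.00; rounding to a feasible lattice point costs some objective.
(u,v)=(2,0): 5·2+4·0=10≤13, 3·2+2·0=6≤10, objective 10.
(u,v)=(1,1): 5·1+4·1=9≤13, 3·1+2·1=5≤10, objective 7.
Maximum is 10 at (u,v)=(2,0).

10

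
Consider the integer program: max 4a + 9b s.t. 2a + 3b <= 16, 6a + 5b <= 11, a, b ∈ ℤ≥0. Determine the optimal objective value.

18

The continuous relaxation peaks at (0, 2.2) with value 19.80; rounding to a feasible lattice point costs some objective.
(a,b)=(0,2): 2·0+3·2=6≤16, 6·0+5·2=10≤11, objective 18.
(a,b)=(1,1): 2·1+3·1=5≤16, 6·1+5·1=11≤11, objective 13.
(a,b)=(0,1): 2·0+3·1=3≤16, 6·0+5·1=5≤11, objective 9.
No feasible integer point exceeds 18.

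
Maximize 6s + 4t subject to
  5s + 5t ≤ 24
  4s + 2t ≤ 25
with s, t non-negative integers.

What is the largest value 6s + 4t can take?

24

Relaxing integrality, the LP optimum is 28.80 at (s,t) = (4.8, 0), which is not an integer point.
(s,t)=(4,0) is feasible, giving 24.
(s,t)=(3,1) is feasible, giving 22.
(s,t)=(3,0) is feasible, giving 18.
Maximum is 24 at (s,t)=(4,0).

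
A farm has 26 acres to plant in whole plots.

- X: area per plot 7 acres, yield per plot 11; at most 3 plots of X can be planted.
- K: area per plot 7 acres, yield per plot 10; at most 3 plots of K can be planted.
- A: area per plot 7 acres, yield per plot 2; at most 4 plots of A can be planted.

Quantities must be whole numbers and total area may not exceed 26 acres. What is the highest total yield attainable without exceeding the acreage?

This is a bounded integer knapsack.
X has the best ratio (11/7); taking only X gives at most 3×11 = 33 (stopped by the area limit).
Optimal: 3×X: area 21 ≤ 26, yield 3·11 = 33.

33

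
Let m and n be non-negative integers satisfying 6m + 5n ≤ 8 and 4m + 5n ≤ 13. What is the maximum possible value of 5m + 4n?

(m,n)=(1,0): 6·1+5·0=6≤8, 4·1+5·0=4≤13, objective 5.
(m,n)=(0,1): 6·0+5·1=5≤8, 4·0+5·1=5≤13, objective 4.
The best lattice point is (1,0), giving 5.

5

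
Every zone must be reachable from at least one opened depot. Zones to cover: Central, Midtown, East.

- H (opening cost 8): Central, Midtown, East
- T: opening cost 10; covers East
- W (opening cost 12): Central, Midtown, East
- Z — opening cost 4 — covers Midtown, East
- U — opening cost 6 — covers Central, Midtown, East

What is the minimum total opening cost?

The greedy cost-per-new-zone heuristic would pick Z and U for 10, but a cheaper cover exists.
U alone covers Central, Midtown, East — every zone.
Total opening cost: 6.
No cover costs less than 6.

6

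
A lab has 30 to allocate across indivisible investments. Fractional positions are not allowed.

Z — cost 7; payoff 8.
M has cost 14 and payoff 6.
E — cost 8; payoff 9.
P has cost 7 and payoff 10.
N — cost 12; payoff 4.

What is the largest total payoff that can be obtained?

Allowing fractional choices, the relaxed optimum would be about 30.4, but investments are indivisible.
M + E + P: cost 14 + 8 + 7 = 29 ≤ 30, payoff 6 + 9 + 10 = 25.
Z + E + P: cost 7 + 8 + 7 = 22 ≤ 30, payoff 8 + 9 + 10 = 27.
Best is Z, E, and P with total payoff 27.

27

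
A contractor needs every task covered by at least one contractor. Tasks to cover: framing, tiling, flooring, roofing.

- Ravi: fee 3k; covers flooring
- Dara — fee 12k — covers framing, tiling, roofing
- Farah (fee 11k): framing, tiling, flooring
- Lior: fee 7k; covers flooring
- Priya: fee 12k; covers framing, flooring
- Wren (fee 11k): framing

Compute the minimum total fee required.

Choose Ravi and Dara: together they cover framing, tiling, flooring, roofing — every task.
Total fee: 3 + 12 = 15.

15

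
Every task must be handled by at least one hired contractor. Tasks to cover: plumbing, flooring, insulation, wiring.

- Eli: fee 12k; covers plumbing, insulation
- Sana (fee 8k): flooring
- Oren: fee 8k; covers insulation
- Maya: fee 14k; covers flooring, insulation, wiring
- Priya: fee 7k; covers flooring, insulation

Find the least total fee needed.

This is an integer covering problem.
The greedy cost-per-new-task heuristic would pick Priya, Eli, and Maya for 33, but a cheaper cover exists.
Choose Eli and Maya: together they cover plumbing, flooring, insulation, wiring — every task.
Total fee: 12 + 14 = 26.
No cover costs less than 26.

26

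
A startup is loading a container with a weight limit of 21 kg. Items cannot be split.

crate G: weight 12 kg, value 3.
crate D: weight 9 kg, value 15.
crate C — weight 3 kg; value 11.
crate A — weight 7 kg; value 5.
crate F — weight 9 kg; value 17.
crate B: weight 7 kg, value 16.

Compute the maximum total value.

44

This is a 0-1 knapsack instance.
Take crate C, crate F, and crate B: weight 3 + 9 + 7 = 19 ≤ 21, value 11 + 17 + 16 = 44.
No other feasible combination does better.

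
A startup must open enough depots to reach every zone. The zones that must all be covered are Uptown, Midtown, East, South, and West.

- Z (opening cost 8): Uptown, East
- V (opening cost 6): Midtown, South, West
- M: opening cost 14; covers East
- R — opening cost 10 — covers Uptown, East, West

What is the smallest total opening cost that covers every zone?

Choose Z and V: together they cover Uptown, Midtown, East, South, West — every zone.
Total opening cost: 8 + 6 = 14.
No cover costs less than 14.

14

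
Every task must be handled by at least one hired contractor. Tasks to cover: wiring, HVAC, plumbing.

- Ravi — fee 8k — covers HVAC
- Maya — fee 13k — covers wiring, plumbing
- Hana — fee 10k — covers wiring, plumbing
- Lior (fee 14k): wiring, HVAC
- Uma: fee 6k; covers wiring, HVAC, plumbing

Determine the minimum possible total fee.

6

Uma alone covers wiring, HVAC, plumbing — every task.
Total fee: 6.
No cover costs less than 6.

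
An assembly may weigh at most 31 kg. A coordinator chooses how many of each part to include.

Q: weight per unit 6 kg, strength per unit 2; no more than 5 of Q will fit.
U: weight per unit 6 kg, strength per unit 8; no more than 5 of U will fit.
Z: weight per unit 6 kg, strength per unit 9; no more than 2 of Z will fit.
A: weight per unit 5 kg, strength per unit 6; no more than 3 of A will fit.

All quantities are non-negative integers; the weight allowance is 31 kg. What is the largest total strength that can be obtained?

42

3×U and 2×Z: weight 30 ≤ 31, strength 3·8 + 2·9 = 42.
4×U and 1×Z: weight 30 ≤ 31, strength 4·8 + 1·9 = 41.
Best is 42.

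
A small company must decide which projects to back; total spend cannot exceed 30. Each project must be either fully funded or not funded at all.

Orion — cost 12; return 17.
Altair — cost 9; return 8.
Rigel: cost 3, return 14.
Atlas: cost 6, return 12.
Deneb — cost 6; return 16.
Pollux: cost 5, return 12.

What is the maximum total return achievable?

62

This is a 0-1 knapsack instance.
Take Altair, Rigel, Atlas, Deneb, and Pollux: cost 9 + 3 + 6 + 6 + 5 = 29 ≤ 30, return 8 + 14 + 12 + 16 + 12 = 62.
No other feasible combination does better.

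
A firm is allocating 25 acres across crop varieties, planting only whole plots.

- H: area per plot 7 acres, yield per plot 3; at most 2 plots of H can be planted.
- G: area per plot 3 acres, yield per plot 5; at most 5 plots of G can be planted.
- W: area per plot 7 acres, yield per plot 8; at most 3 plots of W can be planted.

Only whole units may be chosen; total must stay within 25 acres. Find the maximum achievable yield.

This is a bounded integer knapsack.
5×G and 1×W: area 22 ≤ 25, yield 5·5 + 1·8 = 33.
3×G and 2×W: area 23 ≤ 25, yield 3·5 + 2·8 = 31.
Best is 33.

33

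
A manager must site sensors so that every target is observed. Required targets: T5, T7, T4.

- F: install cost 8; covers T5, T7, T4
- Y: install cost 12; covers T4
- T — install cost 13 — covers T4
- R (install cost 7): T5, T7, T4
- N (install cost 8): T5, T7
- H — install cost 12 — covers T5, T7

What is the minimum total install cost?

7

R alone covers T5, T7, T4 — every target.
Total install cost: 7.
No cover costs less than 7.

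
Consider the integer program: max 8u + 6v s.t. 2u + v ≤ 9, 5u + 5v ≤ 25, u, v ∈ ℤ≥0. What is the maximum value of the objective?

(u,v)=(4,1): 2·4+1·1=9≤9, 5·4+5·1=25≤25, objective 38.
(u,v)=(3,2): 2·3+1·2=8≤9, 5·3+5·2=25≤25, objective 36.
(u,v)=(4,0): 2·4+1·0=8≤9, 5·4+5·0=20≤25, objective 32.
No feasible integer point exceeds 38.

38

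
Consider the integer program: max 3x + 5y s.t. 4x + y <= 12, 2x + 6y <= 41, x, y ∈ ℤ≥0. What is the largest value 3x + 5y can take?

33

Relaxing integrality, the LP optimum is 36.05 at (x,y) = (1.41, 6.36), which is not an integer point.
(x,y)=(1,6) is feasible, giving 33.
(x,y)=(0,6) is feasible, giving 30.
(x,y)=(1,5) is feasible, giving 28.
The best lattice point is (1,6), giving 33.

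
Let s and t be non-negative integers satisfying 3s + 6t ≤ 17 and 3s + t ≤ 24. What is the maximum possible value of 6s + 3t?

(s,t)=(5,0) is feasible, giving 30.
(s,t)=(4,0) is feasible, giving 24.
The best lattice point is (5,0), giving 30.

30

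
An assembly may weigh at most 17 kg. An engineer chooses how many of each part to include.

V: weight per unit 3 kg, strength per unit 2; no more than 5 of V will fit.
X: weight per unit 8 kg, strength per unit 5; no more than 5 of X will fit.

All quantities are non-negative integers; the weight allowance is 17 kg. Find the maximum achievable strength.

11

This is a bounded integer knapsack.
V has the best ratio (2/3); taking only V gives at most 5×2 = 10 (stopped by the weight limit).
Mixing does better — 3×V and 1×X: weight 17 ≤ 17, strength 3·2 + 1·5 = 11.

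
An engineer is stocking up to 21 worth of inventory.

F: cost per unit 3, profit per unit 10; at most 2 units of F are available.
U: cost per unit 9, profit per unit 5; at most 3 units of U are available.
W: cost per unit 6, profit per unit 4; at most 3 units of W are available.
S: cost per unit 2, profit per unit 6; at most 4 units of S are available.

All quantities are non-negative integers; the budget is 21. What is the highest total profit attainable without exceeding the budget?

48

This is a bounded integer knapsack.
2×F and 4×S: cost 14 ≤ 21, profit 2·10 + 4·6 = 44.
2×F, 1×W, and 4×S: cost 20 ≤ 21, profit 2·10 + 1·4 + 4·6 = 48.
Best is 48.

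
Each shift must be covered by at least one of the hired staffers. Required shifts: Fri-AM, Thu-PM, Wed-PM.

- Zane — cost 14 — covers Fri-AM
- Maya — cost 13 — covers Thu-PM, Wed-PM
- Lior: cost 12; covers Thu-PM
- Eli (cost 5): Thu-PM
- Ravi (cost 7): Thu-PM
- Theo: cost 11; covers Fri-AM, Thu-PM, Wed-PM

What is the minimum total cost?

Theo alone covers Fri-AM, Thu-PM, Wed-PM — every shift.
Total cost: 11.

11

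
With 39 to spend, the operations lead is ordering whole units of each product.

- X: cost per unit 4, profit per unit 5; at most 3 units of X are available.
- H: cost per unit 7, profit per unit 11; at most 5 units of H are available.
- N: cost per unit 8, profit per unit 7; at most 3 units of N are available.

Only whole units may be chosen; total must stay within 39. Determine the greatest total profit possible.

H has the best ratio (11/7); taking only H gives at most 5×11 = 55 (stopped by the cost limit).
Mixing does better — 1×X and 5×H: cost 39 ≤ 39, profit 1·5 + 5·11 = 60.

60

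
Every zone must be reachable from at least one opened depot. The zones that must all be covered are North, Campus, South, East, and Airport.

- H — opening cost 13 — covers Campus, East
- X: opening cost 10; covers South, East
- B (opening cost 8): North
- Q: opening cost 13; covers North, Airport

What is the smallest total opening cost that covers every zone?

Choose H, X, and Q: together they cover North, Campus, South, East, Airport — every zone.
Total opening cost: 13 + 10 + 13 = 36.
No cover costs less than 36.

36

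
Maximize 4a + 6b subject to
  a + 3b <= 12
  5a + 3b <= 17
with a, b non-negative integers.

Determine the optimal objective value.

24

(a,b)=(0,4): 1·0+3·4=12≤12, 5·0+3·4=12≤17, objective 24.
(a,b)=(1,3): 1·1+3·3=10≤12, 5·1+3·3=14≤17, objective 22.
The best lattice point is (0,4), giving 24.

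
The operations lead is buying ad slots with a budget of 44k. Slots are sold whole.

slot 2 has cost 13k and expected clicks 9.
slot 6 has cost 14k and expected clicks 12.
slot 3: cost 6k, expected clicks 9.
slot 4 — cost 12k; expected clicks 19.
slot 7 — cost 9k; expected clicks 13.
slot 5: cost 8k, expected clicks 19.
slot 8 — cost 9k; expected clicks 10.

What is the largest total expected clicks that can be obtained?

Take slot 3, slot 4, slot 7, slot 5, and slot 8: cost 6 + 12 + 9 + 8 + 9 = 44 ≤ 44, expected clicks 9 + 19 + 13 + 19 + 10 = 70.
No other feasible combination does better.

70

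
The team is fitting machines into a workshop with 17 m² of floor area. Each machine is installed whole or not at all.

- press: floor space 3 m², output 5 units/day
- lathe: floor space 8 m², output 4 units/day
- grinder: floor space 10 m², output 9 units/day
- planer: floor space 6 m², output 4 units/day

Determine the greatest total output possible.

Take press and grinder: floor space 3 + 10 = 13 ≤ 17, output 5 + 9 = 14.
No other feasible combination does better.

14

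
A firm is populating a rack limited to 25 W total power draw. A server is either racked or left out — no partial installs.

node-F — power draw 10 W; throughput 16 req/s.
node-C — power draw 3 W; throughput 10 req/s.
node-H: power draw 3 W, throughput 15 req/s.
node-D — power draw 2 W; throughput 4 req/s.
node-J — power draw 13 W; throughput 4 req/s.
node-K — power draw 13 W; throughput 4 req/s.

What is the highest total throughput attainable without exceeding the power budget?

45

This is an integer program with binary decision variables.
Allowing fractional choices, the relaxed optimum would be about 47.2, but servers are indivisible.
node-F + node-C + node-H + node-D: power draw 10 + 3 + 3 + 2 = 18 ≤ 25, throughput 16 + 10 + 15 + 4 = 45.
node-F + node-C + node-H: power draw 10 + 3 + 3 = 16 ≤ 25, throughput 16 + 10 + 15 = 41.
node-F + node-H + node-D: power draw 10 + 3 + 2 = 15 ≤ 25, throughput 16 + 15 + 4 = 35.
Best is node-F, node-C, node-H, and node-D with total throughput 45.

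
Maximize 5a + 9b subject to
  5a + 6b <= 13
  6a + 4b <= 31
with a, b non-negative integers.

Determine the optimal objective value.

18

Relaxing integrality, the LP optimum is 19.50 at (a,b) = (0, 2.17), which is not an integer point.
(a,b)=(0,2) is feasible, giving 18.
(a,b)=(1,1) is feasible, giving 14.
(a,b)=(0,1) is feasible, giving 9.
The best lattice point is (0,2), giving 18.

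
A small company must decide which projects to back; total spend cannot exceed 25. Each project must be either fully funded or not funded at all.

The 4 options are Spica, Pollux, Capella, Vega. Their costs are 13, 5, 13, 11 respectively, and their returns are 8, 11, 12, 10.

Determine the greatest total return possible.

23

Allowing fractional choices, the relaxed optimum would be about 29.4, but projects are indivisible.
Pollux + Vega: cost 5 + 11 = 16 ≤ 25, return 11 + 10 = 21.
Pollux + Capella: cost 5 + 13 = 18 ≤ 25, return 11 + 12 = 23.
Capella + Vega: cost 13 + 11 = 24 ≤ 25, return 12 + 10 = 22.
Best is Pollux and Capella with total return 23.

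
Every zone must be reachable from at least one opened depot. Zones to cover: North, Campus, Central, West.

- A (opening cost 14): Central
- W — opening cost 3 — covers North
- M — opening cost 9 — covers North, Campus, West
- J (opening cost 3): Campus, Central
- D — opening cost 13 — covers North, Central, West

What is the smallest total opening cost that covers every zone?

12

The greedy cost-per-new-zone heuristic would pick J, W, and M for 15, but a cheaper cover exists.
Choose M and J: together they cover North, Campus, Central, West — every zone.
Total opening cost: 9 + 3 = 12.
No cover costs less than 12.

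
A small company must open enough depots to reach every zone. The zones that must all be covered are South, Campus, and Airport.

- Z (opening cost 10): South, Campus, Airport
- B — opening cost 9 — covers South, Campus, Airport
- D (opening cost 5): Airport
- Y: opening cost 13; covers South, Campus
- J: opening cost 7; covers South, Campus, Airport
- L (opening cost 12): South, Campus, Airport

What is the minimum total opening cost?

7

J alone covers South, Campus, Airport — every zone.
Total opening cost: 7.
No cover costs less than 7.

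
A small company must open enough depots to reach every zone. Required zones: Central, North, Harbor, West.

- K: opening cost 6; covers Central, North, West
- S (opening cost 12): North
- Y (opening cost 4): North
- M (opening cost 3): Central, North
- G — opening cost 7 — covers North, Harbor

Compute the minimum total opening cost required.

13

This is a weighted set-cover instance.
The greedy cost-per-new-zone heuristic would pick M, K, and G for 16, but a cheaper cover exists.
Choose K and G: together they cover Central, North, Harbor, West — every zone.
Total opening cost: 6 + 7 = 13.
No cover costs less than 13.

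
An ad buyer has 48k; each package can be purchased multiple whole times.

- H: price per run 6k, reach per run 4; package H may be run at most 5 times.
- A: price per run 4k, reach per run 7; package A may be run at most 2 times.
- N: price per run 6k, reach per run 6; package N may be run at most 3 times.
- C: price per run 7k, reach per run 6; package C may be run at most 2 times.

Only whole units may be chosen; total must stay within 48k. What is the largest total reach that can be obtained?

Take 1×H, 2×A, 3×N, and 2×C: price 46 ≤ 48, reach 1·4 + 2·7 + 3·6 + 2·6 = 48.
A has the best ratio (7/4) and is taken to its limit of 2; remaining capacity is filled optimally with the others.

48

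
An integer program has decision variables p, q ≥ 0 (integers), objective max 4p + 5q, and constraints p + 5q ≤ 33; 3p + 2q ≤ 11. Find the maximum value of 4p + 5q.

Relaxing integrality, the LP optimum is 27.50 at (p,q) = (0, 5.5), which is not an integer point.
(p,q)=(0,5): 1·0+5·5=25≤33, 3·0+2·5=10≤11, objective 25.
(p,q)=(1,4): 1·1+5·4=21≤33, 3·1+2·4=11≤11, objective 24.
(p,q)=(0,4): 1·0+5·4=20≤33, 3·0+2·4=8≤11, objective 20.
Maximum is 25 at (p,q)=(0,5).

25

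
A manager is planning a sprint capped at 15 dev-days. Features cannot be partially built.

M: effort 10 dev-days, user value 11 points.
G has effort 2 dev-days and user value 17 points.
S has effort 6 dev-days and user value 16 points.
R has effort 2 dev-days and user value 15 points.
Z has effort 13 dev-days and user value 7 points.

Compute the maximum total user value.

48

Allowing fractional choices, the relaxed optimum would be about 53.5, but features are indivisible.
M + G + R: effort 10 + 2 + 2 = 14 ≤ 15, user value 11 + 17 + 15 = 43.
G + S + R: effort 2 + 6 + 2 = 10 ≤ 15, user value 17 + 16 + 15 = 48.
G + S: effort 2 + 6 = 8 ≤ 15, user value 17 + 16 = 33.
Best is G, S, and R with total user value 48.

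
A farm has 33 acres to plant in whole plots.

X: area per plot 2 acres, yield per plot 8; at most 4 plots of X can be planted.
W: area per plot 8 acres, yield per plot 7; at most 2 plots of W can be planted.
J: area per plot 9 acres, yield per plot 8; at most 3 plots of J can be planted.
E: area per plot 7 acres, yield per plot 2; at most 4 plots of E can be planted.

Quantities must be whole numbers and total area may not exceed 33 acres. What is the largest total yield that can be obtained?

54

This is a bounded integer knapsack.
X has the best ratio (8/2); taking only X gives at most 4×8 = 32 (stopped by the supply cap of 4).
Mixing does better — 4×X, 2×W, and 1×J: area 33 ≤ 33, yield 4·8 + 2·7 + 1·8 = 54.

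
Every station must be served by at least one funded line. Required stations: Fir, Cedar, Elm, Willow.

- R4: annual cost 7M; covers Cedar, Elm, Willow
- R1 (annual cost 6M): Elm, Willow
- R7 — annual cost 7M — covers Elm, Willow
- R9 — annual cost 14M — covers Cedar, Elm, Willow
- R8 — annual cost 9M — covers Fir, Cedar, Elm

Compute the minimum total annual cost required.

15

The greedy cost-per-new-station heuristic would pick R4 and R8 for 16, but a cheaper cover exists.
Choose R1 and R8: together they cover Fir, Cedar, Elm, Willow — every station.
Total annual cost: 6 + 9 = 15.
No cover costs less than 15.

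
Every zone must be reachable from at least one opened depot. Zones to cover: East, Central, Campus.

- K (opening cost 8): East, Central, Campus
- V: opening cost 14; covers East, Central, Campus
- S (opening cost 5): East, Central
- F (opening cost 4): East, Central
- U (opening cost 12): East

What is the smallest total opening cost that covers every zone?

This is a weighted set-cover instance.
The greedy cost-per-new-zone heuristic would pick F and K for 12, but a cheaper cover exists.
K alone covers East, Central, Campus — every zone.
Total opening cost: 8.
No cover costs less than 8.

8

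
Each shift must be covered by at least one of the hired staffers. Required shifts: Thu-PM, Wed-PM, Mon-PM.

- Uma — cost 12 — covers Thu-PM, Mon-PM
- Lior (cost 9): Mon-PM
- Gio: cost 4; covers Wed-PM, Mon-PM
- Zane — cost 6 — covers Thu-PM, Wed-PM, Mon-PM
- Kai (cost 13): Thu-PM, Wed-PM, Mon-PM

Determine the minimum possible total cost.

This is an integer covering problem.
Zane alone covers Thu-PM, Wed-PM, Mon-PM — every shift.
Total cost: 6.

6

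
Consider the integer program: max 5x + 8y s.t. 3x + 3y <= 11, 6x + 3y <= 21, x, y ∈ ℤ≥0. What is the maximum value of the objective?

24

(x,y)=(0,3): 3·0+3·3=9≤11, 6·0+3·3=9≤21, objective 24.
(x,y)=(1,2): 3·1+3·2=9≤11, 6·1+3·2=12≤21, objective 21.
Maximum is 24 at (x,y)=(0,3).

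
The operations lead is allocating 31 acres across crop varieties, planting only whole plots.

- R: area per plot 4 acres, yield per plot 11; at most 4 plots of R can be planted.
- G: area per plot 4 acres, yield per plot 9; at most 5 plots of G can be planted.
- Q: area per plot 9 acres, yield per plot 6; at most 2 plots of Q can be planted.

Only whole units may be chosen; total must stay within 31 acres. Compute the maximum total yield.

Take 4×R and 3×G: area 28 ≤ 31, yield 4·11 + 3·9 = 71.
R has the best ratio (11/4) and is taken to its limit of 4; remaining capacity is filled optimally with the others.

71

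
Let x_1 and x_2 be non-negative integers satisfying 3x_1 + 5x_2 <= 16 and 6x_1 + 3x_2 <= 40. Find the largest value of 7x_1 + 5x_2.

The continuous relaxation peaks at (5.33, 0) with value 37.33; rounding to a feasible lattice point costs some objective.
(x_1,x_2)=(5,0): 3·5+5·0=15≤16, 6·5+3·0=30≤40, objective 35.
(x_1,x_2)=(4,0): 3·4+5·0=12≤16, 6·4+3·0=24≤40, objective 28.
No feasible integer point exceeds 35.

35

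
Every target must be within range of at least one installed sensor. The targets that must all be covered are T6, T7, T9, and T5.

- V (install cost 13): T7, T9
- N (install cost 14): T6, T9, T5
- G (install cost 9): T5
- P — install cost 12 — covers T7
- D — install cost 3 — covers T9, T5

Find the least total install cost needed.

26

This is an integer covering problem.
Choose N and P: together they cover T6, T7, T9, T5 — every target.
Total install cost: 14 + 12 = 26.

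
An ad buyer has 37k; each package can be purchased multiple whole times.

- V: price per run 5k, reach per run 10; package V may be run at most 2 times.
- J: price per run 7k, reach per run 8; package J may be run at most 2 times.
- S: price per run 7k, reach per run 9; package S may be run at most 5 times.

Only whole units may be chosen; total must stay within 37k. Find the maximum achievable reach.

47

This is a bounded integer knapsack.
1×V and 4×S: price 33 ≤ 37, reach 1·10 + 4·9 = 46.
2×V and 3×S: price 31 ≤ 37, reach 2·10 + 3·9 = 47.
Best is 47.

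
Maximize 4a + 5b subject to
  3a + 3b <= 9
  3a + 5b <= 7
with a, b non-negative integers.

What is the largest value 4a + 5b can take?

8

Relaxing integrality, the LP optimum is 9.33 at (a,b) = (2.33, 0), which is not an integer point.
(a,b)=(2,0): 3·2+3·0=6≤9, 3·2+5·0=6≤7, objective 8.
(a,b)=(1,0): 3·1+3·0=3≤9, 3·1+5·0=3≤7, objective 4.
Maximum is 8 at (a,b)=(2,0).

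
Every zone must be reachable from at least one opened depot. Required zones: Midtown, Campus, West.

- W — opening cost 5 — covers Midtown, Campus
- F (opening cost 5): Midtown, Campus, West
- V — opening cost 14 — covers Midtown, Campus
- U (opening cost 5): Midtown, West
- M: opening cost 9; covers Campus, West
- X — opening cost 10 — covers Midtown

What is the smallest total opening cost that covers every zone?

5

This is an integer covering problem.
F alone covers Midtown, Campus, West — every zone.
Total opening cost: 5.
No cover costs less than 5.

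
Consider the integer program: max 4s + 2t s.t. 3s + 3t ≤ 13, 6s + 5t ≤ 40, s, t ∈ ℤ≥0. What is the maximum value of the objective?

16

The continuous relaxation peaks at (4.33, 0) with value 17.33; rounding to a feasible lattice point costs some objective.
(s,t)=(4,0): 3·4+3·0=12≤13, 6·4+5·0=24≤40, objective 16.
(s,t)=(3,1): 3·3+3·1=12≤13, 6·3+5·1=23≤40, objective 14.
No feasible integer point exceeds 16.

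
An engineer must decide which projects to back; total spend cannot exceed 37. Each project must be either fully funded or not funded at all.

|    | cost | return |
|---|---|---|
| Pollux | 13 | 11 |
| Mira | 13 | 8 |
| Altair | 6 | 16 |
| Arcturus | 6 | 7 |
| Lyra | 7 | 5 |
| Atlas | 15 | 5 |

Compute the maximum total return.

39

Allowing fractional choices, the relaxed optimum would be about 42.1, but projects are indivisible.
Pollux + Mira + Altair: cost 13 + 13 + 6 = 32 ≤ 37, return 11 + 8 + 16 = 35.
Mira + Altair + Arcturus + Lyra: cost 13 + 6 + 6 + 7 = 32 ≤ 37, return 8 + 16 + 7 + 5 = 36.
Pollux + Altair + Arcturus + Lyra: cost 13 + 6 + 6 + 7 = 32 ≤ 37, return 11 + 16 + 7 + 5 = 39.
Best is Pollux, Altair, Arcturus, and Lyra with total return 39.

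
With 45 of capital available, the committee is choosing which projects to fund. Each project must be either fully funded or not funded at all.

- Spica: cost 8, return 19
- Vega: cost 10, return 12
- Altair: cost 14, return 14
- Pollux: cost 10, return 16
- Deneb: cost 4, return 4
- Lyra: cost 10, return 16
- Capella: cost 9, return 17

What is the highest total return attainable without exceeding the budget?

72

Take Spica, Pollux, Deneb, Lyra, and Capella: cost 8 + 10 + 4 + 10 + 9 = 41 ≤ 45, return 19 + 16 + 4 + 16 + 17 = 72.
No other feasible combination does better.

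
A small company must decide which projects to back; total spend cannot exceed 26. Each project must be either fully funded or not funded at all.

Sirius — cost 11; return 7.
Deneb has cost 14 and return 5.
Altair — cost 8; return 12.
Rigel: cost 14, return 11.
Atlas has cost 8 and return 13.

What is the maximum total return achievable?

This is an integer program with binary decision variables.
Allowing fractional choices, the relaxed optimum would be about 32.9, but projects are indivisible.
Altair + Atlas: cost 8 + 8 = 16 ≤ 26, return 12 + 13 = 25.
Rigel + Atlas: cost 14 + 8 = 22 ≤ 26, return 11 + 13 = 24.
Best is Altair and Atlas with total return 25.

25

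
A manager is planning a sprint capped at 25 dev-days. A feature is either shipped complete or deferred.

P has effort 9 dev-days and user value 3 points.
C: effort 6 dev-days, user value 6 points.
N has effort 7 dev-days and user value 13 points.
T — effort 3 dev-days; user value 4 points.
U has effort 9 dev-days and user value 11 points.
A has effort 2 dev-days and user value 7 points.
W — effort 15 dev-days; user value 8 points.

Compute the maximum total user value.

37

Allowing fractional choices, the relaxed optimum would be about 39.0, but features are indivisible.
N + T + U + A: effort 7 + 3 + 9 + 2 = 21 ≤ 25, user value 13 + 4 + 11 + 7 = 35.
C + N + U + A: effort 6 + 7 + 9 + 2 = 24 ≤ 25, user value 6 + 13 + 11 + 7 = 37.
C + N + T + U: effort 6 + 7 + 3 + 9 = 25 ≤ 25, user value 6 + 13 + 4 + 11 = 34.
Best is C, N, U, and A with total user value 37.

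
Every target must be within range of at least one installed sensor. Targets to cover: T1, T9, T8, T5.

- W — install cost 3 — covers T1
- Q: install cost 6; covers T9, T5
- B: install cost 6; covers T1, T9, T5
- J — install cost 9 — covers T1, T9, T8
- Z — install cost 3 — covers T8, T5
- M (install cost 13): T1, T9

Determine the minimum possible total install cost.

9

This is an integer covering problem.
Choose B and Z: together they cover T1, T9, T8, T5 — every target.
Total install cost: 6 + 3 = 9.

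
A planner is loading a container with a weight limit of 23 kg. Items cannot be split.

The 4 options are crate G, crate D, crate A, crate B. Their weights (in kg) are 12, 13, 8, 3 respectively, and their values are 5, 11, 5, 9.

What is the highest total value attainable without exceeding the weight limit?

20

Allowing fractional choices, the relaxed optimum would be about 24.4, but items are indivisible.
crate G + crate A + crate B: weight 12 + 8 + 3 = 23 ≤ 23, value 5 + 5 + 9 = 19.
crate D + crate B: weight 13 + 3 = 16 ≤ 23, value 11 + 9 = 20.
Best is crate D and crate B with total value 20.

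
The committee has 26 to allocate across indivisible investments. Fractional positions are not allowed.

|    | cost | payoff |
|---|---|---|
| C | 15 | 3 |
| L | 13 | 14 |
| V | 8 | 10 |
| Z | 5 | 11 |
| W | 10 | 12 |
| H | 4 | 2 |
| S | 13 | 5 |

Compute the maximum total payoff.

35

Take L, V, and Z: cost 13 + 8 + 5 = 26 ≤ 26, payoff 14 + 10 + 11 = 35.
No other feasible combination does better.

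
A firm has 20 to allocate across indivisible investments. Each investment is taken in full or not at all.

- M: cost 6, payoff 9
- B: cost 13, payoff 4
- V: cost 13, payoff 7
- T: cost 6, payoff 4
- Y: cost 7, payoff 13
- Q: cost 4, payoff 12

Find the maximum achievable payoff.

This is a 0-1 knapsack instance.
Take M, Y, and Q: cost 6 + 7 + 4 = 17 ≤ 20, payoff 9 + 13 + 12 = 34.
No other feasible combination does better.

34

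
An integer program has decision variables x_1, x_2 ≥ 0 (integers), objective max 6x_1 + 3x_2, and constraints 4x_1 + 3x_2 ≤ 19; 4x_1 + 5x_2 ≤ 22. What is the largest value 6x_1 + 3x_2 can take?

27

Relaxing integrality, the LP optimum is 28.50 at (x_1,x_2) = (4.75, 0), which is not an integer point.
(x_1,x_2)=(4,1): 4·4+3·1=19≤19, 4·4+5·1=21≤22, objective 27.
(x_1,x_2)=(4,0): 4·4+3·0=16≤19, 4·4+5·0=16≤22, objective 24.
(x_1,x_2)=(3,2): 4·3+3·2=18≤19, 4·3+5·2=22≤22, objective 24.
No feasible integer point exceeds 27.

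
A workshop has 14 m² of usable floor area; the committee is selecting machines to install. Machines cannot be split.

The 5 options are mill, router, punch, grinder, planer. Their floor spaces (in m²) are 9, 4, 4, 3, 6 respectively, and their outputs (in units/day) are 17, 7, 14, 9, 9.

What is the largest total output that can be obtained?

32

This is a 0-1 knapsack instance.
mill + punch: floor space 9 + 4 = 13 ≤ 14, output 17 + 14 = 31.
router + punch + grinder: floor space 4 + 4 + 3 = 11 ≤ 14, output 7 + 14 + 9 = 30.
punch + grinder + planer: floor space 4 + 3 + 6 = 13 ≤ 14, output 14 + 9 + 9 = 32.
Best is punch, grinder, and planer with total output 32.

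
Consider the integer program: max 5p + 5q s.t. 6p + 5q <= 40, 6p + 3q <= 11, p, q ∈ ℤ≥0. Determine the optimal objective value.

15

The continuous relaxation peaks at (0, 3.67) with value 18.33; rounding to a feasible lattice point costs some objective.
(p,q)=(0,3): 6·0+5·3=15≤40, 6·0+3·3=9≤11, objective 15.
(p,q)=(0,2): 6·0+5·2=10≤40, 6·0+3·2=6≤11, objective 10.
The best lattice point is (0,3), giving 15.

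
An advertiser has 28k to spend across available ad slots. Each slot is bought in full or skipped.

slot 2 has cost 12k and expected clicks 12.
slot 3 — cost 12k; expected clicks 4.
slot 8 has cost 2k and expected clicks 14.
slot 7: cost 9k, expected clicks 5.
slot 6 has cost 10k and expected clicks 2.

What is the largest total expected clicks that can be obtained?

31

Allowing fractional choices, the relaxed optimum would be about 32.7, but ad slots are indivisible.
slot 2 + slot 3 + slot 8: cost 12 + 12 + 2 = 26 ≤ 28, expected clicks 12 + 4 + 14 = 30.
slot 2 + slot 8 + slot 7: cost 12 + 2 + 9 = 23 ≤ 28, expected clicks 12 + 14 + 5 = 31.
Best is slot 2, slot 8, and slot 7 with total expected clicks 31.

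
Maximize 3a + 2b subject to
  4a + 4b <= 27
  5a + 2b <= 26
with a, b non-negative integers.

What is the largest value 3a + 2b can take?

Relaxing integrality, the LP optimum is 17.67 at (a,b) = (4.17, 2.58), which is not an integer point.
(a,b)=(4,2): 4·4+4·2=24≤27, 5·4+2·2=24≤26, objective 16.
(a,b)=(3,3): 4·3+4·3=24≤27, 5·3+2·3=21≤26, objective 15.
(a,b)=(4,1): 4·4+4·1=20≤27, 5·4+2·1=22≤26, objective 14.
The best lattice point is (4,2), giving 16.

16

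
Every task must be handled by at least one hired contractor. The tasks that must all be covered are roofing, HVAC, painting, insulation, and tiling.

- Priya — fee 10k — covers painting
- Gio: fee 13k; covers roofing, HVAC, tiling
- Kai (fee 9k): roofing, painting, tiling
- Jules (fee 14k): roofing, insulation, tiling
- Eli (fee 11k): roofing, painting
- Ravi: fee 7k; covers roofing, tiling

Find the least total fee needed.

36

This is a weighted set-cover instance.
Choose Gio, Kai, and Jules: together they cover roofing, HVAC, painting, insulation, tiling — every task.
Total fee: 13 + 9 + 14 = 36.
No cover costs less than 36.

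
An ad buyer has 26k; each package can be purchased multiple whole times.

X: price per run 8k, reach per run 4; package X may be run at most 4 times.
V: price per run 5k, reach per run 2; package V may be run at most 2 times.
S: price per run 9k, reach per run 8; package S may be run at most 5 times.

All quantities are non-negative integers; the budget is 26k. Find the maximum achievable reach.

20

Take 1×X and 2×S: price 26 ≤ 26, reach 1·4 + 2·8 = 20.
No other integer combination yields more.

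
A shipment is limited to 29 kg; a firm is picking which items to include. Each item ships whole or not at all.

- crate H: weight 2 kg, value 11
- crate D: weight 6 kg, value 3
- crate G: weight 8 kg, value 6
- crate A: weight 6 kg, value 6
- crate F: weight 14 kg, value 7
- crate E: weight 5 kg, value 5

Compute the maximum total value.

31

crate H + crate D + crate G + crate A + crate E: weight 2 + 6 + 8 + 6 + 5 = 27 ≤ 29, value 11 + 3 + 6 + 6 + 5 = 31.
crate H + crate A + crate F + crate E: weight 2 + 6 + 14 + 5 = 27 ≤ 29, value 11 + 6 + 7 + 5 = 29.
Best is crate H, crate D, crate G, crate A, and crate E with total value 31.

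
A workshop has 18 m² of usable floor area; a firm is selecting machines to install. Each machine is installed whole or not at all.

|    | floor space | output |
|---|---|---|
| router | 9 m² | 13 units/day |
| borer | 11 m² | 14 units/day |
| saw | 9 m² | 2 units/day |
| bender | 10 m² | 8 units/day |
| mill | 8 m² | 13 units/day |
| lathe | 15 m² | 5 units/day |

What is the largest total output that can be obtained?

Allowing fractional choices, the relaxed optimum would be about 27.3, but machines are indivisible.
saw + mill: floor space 9 + 8 = 17 ≤ 18, output 2 + 13 = 15.
bender + mill: floor space 10 + 8 = 18 ≤ 18, output 8 + 13 = 21.
router + mill: floor space 9 + 8 = 17 ≤ 18, output 13 + 13 = 26.
Best is router and mill with total output 26.

26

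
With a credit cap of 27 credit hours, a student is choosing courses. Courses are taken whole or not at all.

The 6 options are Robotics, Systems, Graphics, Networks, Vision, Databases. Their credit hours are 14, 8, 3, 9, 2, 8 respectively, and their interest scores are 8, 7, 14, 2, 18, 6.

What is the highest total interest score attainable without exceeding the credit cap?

47

Allowing fractional choices, the relaxed optimum would be about 48.4, but courses are indivisible.
Robotics + Systems + Graphics + Vision: credit hours 14 + 8 + 3 + 2 = 27 ≤ 27, interest score 8 + 7 + 14 + 18 = 47.
Systems + Graphics + Vision + Databases: credit hours 8 + 3 + 2 + 8 = 21 ≤ 27, interest score 7 + 14 + 18 + 6 = 45.
Robotics + Graphics + Vision + Databases: credit hours 14 + 3 + 2 + 8 = 27 ≤ 27, interest score 8 + 14 + 18 + 6 = 46.
Best is Robotics, Systems, Graphics, and Vision with total interest score 47.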